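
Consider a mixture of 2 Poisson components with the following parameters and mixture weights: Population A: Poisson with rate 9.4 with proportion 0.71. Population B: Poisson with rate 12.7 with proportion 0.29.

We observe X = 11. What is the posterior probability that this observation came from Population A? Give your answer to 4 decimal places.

0.7080

Apply Bayes' rule: the posterior for each component is proportional to its prior times its likelihood at x.
Evaluate each component's likelihood at the observed value:
  p_A = e^(−9.4)·9.4^11/11! = 0.104926
  p_B = e^(−12.7)·12.7^11/11! = 0.105961
Prior × likelihood for each component:
  π_A·p_A = 0.71 × 0.104926 = 0.0744974
  π_B·p_B = 0.29 × 0.105961 = 0.0307286
Normaliser: 0.0744974 + 0.0307286 = 0.105226
Responsibility of Population A: 0.0744974 / 0.105226 ≈ 0.7080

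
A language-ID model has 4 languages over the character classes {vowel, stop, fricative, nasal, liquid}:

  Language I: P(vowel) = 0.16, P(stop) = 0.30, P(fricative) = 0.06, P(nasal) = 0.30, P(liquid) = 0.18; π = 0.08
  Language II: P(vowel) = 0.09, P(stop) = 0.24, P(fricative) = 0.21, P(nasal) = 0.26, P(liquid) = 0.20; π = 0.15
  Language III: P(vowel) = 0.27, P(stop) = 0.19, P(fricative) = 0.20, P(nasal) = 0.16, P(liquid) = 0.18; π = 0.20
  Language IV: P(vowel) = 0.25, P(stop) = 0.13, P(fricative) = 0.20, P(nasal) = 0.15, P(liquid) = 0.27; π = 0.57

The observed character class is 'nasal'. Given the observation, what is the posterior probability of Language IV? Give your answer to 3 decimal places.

P(component k | x) = w_k·f_k(x) / marginal(x), where marginal(x) = Σ_j w_j·f_j(x).
Evaluate each component's likelihood at the observed value:
  p_I = 0.3
  p_II = 0.26
  p_III = 0.16
  p_IV = 0.15
Unnormalised posteriors:
  w_I·p_I = 0.08 × 0.3 = 0.024
  w_II·p_II = 0.15 × 0.26 = 0.039
  w_III·p_III = 0.20 × 0.16 = 0.032
  w_IV·p_IV = 0.57 × 0.15 = 0.0855
Marginal: 0.024 + 0.039 + 0.032 + 0.0855 = 0.1805
P(Language IV | 'nasal') ≈ 0.474

0.474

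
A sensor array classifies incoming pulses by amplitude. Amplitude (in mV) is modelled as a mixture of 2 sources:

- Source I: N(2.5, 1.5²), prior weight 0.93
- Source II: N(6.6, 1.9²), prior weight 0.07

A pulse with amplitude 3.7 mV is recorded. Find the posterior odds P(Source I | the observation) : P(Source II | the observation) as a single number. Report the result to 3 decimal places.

Since P(k|x) ∝ π_k f_k(x), the posterior odds are π_i f_i(x) / (π_j f_j(x)).
Evaluate each component's likelihood at the observed value:
  f_I = 0.193128
  f_II = 0.0655061
Odds = (0.93/0.07) × (0.193128/0.0655061) = 13.2857 × 2.94824 ≈ 39.169

39.169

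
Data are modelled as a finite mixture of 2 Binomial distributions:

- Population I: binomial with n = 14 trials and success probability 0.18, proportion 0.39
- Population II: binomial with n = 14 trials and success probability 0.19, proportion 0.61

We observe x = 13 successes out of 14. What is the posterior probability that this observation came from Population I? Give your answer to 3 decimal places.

0.243

The responsibility of component k is P(Z=k) f_k(x) divided by Σ_j P(Z=j) f_j(x).
Evaluate each component's likelihood at the observed value:
  L_I = C(14,13)·0.18^13·0.82^1 = 14·2.0823e-10·0.82 = 2.39048e-09
  L_II = C(14,13)·0.19^13·0.81^1 = 14·4.2053e-10·0.81 = 4.76881e-09
Weight by the priors:
  P(Z=I)·L_I = 0.39 × 2.39048e-09 = 9.32286e-10
  P(Z=II)·L_II = 0.61 × 4.76881e-09 = 2.90897e-09
Normaliser: 9.32286e-10 + 2.90897e-09 = 3.84126e-09
P(Population I | 13 successes out of 14) = 9.32286e-10 / 3.84126e-09 ≈ 0.243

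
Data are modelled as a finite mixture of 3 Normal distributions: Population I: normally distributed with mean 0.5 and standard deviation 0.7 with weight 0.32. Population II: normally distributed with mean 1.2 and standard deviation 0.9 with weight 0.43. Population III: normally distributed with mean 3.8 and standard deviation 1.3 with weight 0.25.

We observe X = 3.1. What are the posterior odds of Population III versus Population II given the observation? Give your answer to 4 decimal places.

3.2329

The posterior odds equal the prior odds times the likelihood ratio: (w_i/w_j)·(f_i(x)/f_j(x)).
Evaluate each component's likelihood at the observed value:
  p_I = 0.000575528
  p_II = 0.0477406
  p_III = 0.265465
0.0663662 / 0.0205285 ≈ 3.2329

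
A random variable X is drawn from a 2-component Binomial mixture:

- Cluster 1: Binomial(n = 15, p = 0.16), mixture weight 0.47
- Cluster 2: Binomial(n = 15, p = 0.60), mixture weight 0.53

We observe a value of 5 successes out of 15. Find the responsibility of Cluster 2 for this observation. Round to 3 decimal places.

By Bayes' theorem, P(k | x) = w_k f_k(x) / Σ_j w_j f_j(x).
Component likelihoods at x = 5 successes out of 15:
  p_1 = C(15,5)·0.16^5·0.84^10 = 3003·0.000104858·0.174901 = 0.0550742
  p_2 = C(15,5)·0.60^5·0.40^10 = 3003·0.07776·0.000104858 = 0.0244856
Weight by the priors:
  w_1·p_1 = 0.47 × 0.0550742 = 0.0258849
  w_2·p_2 = 0.53 × 0.0244856 = 0.0129774
Marginal: 0.0258849 + 0.0129774 = 0.0388623
P(Cluster 2 | 5 successes out of 15) ≈ 0.334

0.334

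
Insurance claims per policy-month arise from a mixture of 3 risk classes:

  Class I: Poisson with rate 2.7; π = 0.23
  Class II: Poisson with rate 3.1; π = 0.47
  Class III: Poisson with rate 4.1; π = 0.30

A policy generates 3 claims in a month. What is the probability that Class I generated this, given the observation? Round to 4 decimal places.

Posterior ∝ prior × likelihood, so P(k | x) ∝ P(Z=k) f_k(x); normalise over all components.
Evaluate each component's likelihood at the observed value:
  f_I = 0.220468
  f_II = 0.223677
  f_III = 0.190368
Weight by the priors:
  P(Z=I)·f_I = 0.23 × 0.220468 = 0.0507076
  P(Z=II)·f_II = 0.47 × 0.223677 = 0.105128
  P(Z=III)·f_III = 0.30 × 0.190368 = 0.0571103
Marginal: 0.0507076 + 0.105128 + 0.0571103 = 0.212946
So the posterior for Class I is 0.0507076 / 0.212946 ≈ 0.2381.

0.2381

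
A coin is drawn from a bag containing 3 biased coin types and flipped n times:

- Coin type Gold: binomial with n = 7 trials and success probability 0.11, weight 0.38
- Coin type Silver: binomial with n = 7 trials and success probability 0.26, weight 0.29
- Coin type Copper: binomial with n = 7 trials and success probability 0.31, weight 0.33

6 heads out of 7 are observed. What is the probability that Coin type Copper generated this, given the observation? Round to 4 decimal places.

The responsibility of component k is P(Z=k) f_k(x) divided by Σ_j P(Z=j) f_j(x).
Binomial probabilities:
  L_Gold = C(7,6)·0.11^6·0.89^1 = 7·1.77156e-06·0.89 = 1.10368e-05
  L_Silver = C(7,6)·0.26^6·0.74^1 = 7·0.000308916·0.74 = 0.00160018
  L_Copper = C(7,6)·0.31^6·0.69^1 = 7·0.000887504·0.69 = 0.00428664
Unnormalised posteriors:
  P(Z=Gold)·L_Gold = 0.38 × 1.10368e-05 = 4.19399e-06
  P(Z=Silver)·L_Silver = 0.29 × 0.00160018 = 0.000464053
  P(Z=Copper)·L_Copper = 0.33 × 0.00428664 = 0.00141459
Denominator: 4.19399e-06 + 0.000464053 + 0.00141459 = 0.00188284
P(Coin type Copper | the observation) ≈ 0.7513

0.7513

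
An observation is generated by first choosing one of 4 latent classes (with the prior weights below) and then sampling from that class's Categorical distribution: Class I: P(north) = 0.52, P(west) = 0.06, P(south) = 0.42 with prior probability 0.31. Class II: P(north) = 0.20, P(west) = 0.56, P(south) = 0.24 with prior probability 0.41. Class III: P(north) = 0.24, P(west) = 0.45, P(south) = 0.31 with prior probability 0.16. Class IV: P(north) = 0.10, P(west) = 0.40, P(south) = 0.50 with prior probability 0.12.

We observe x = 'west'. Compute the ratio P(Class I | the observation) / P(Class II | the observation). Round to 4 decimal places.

The posterior odds equal the prior odds times the likelihood ratio: (π_i/π_j)·(f_i(x)/f_j(x)).
Evaluate each component's likelihood at the observed value:
  L_I = 0.06
  L_II = 0.56
  L_III = 0.45
  L_IV = 0.4
Odds = (0.31/0.41) × (0.06/0.56) = 0.756098 × 0.107143 ≈ 0.0810

0.0810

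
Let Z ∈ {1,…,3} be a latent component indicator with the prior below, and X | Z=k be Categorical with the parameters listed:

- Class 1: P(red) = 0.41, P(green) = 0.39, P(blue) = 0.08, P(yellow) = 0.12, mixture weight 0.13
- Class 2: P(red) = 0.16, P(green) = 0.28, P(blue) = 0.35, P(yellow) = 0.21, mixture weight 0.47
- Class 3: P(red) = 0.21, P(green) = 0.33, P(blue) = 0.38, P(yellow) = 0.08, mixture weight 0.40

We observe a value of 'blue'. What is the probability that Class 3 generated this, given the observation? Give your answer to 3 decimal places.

P(component k | x) = π_k·f_k(x) / marginal(x), where marginal(x) = Σ_j π_j·f_j(x).
Component likelihoods at x = 'blue':
  L_1 = P(blue | comp) = 0.08
  L_2 = P(blue | comp) = 0.35
  L_3 = P(blue | comp) = 0.38
Weight by the priors:
  π_1·L_1 = 0.13 × 0.08 = 0.0104
  π_2·L_2 = 0.47 × 0.35 = 0.1645
  π_3·L_3 = 0.40 × 0.38 = 0.152
Denominator: 0.0104 + 0.1645 + 0.152 = 0.3269
So the posterior for Class 3 is 0.152 / 0.3269 ≈ 0.465.

0.465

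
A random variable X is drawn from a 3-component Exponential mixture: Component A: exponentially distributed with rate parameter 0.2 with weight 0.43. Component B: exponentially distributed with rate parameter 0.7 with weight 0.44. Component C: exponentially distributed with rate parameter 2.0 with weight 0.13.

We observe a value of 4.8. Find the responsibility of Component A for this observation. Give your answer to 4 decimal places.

By Bayes' theorem, P(k | x) = π_k f_k(x) / Σ_j π_j f_j(x).
Evaluate each component's likelihood at the observed value:
  f_A = 0.0765786
  f_B = 0.0243147
  f_C = 0.000135457
Prior × likelihood for each component:
  π_A·f_A = 0.43 × 0.0765786 = 0.0329288
  π_B·f_B = 0.44 × 0.0243147 = 0.0106985
  π_C·f_C = 0.13 × 0.000135457 = 1.76095e-05
Sum: 0.0329288 + 0.0106985 + 1.76095e-05 = 0.0436449
P(Component A | the observation) ≈ 0.7545

0.7545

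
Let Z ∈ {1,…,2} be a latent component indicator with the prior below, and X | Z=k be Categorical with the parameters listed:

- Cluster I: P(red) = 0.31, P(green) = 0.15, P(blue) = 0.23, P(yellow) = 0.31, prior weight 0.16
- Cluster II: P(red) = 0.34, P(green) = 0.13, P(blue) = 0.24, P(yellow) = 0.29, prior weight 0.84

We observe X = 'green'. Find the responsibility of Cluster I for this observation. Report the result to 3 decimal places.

The responsibility of component k is π_k f_k(x) divided by Σ_j π_j f_j(x).
Evaluate each component's likelihood at the observed value:
  f_I = P(green | comp) = 0.15
  f_II = P(green | comp) = 0.13
Unnormalised posteriors:
  π_I·f_I = 0.16 × 0.15 = 0.024
  π_II·f_II = 0.84 × 0.13 = 0.1092
Denominator: 0.024 + 0.1092 = 0.1332
P(Cluster I | 'green') = 0.024 / 0.1332 ≈ 0.180

0.180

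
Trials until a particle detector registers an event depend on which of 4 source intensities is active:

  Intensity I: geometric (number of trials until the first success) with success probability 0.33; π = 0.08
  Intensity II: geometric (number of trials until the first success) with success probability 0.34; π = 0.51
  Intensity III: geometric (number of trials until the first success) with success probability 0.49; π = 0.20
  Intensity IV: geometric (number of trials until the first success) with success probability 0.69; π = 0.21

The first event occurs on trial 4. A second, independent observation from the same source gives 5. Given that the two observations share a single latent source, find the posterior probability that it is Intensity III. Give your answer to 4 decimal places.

0.1025

By Bayes' theorem, P(k | x) = P(Z=k) f_k(x) / Σ_j P(Z=j) f_j(x).
Since both observations come from the same component, the likelihood for component k is f_k(x₁)·f_k(x₂).
  L_I = [0.33·(1−0.33)^3 = 0.33·0.300763 = 0.0992518] × [0.0664987] = 0.00660011
  L_II = [0.34·(1−0.34)^3 = 0.34·0.287496 = 0.0977486] × [0.0645141] = 0.00630617
  L_III = [0.49·(1−0.49)^3 = 0.49·0.132651 = 0.064999] × [0.0331495] = 0.00215468
  L_IV = [0.69·(1−0.69)^3 = 0.69·0.029791 = 0.0205558] × [0.00637229] = 0.000130988
Weight by the priors:
  P(Z=I)·L_I = 0.08 × 0.00660011 = 0.000528009
  P(Z=II)·L_II = 0.51 × 0.00630617 = 0.00321614
  P(Z=III)·L_III = 0.20 × 0.00215468 = 0.000430937
  P(Z=IV)·L_IV = 0.21 × 0.000130988 = 2.75074e-05
Denominator: 0.000528009 + 0.00321614 + 0.000430937 + 2.75074e-05 = 0.0042026
Responsibility of Intensity III: 0.000430937 / 0.0042026 ≈ 0.1025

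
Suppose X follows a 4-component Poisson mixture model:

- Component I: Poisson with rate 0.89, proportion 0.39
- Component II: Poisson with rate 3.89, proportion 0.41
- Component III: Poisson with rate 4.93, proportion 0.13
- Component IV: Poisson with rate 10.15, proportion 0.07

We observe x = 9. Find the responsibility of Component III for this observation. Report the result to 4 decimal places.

Apply Bayes' rule: the posterior for each component is proportional to its prior times its likelihood at x.
Component likelihoods at x = 9:
  L_I = e^(−0.89)·0.89^9/9! = 3.96483e-07
  L_II = e^(−3.89)·3.89^9/9! = 0.0114915
  L_III = e^(−4.93)·4.93^9/9! = 0.03426
  L_IV = e^(−10.15)·10.15^9/9! = 0.123124
Unnormalised posteriors:
  P(Z=I)·L_I = 0.39 × 3.96483e-07 = 1.54629e-07
  P(Z=II)·L_II = 0.41 × 0.0114915 = 0.00471153
  P(Z=III)·L_III = 0.13 × 0.03426 = 0.0044538
  P(Z=IV)·L_IV = 0.07 × 0.123124 = 0.00861867
Denominator: 1.54629e-07 + 0.00471153 + 0.0044538 + 0.00861867 = 0.0177842
Responsibility of Component III: 0.0044538 / 0.0177842 ≈ 0.2504

0.2504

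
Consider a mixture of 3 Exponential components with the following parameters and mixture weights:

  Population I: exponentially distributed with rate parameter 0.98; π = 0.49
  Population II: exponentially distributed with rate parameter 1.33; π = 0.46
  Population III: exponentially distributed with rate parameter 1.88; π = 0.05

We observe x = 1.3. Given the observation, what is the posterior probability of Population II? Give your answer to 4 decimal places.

0.4325

Apply Bayes' rule: the posterior for each component is proportional to its prior times its likelihood at x.
Evaluate each component's likelihood at the observed value:
  f_I = 0.274116
  f_II = 0.236024
  f_III = 0.163208
Unnormalised posteriors:
  π_I·f_I = 0.49 × 0.274116 = 0.134317
  π_II·f_II = 0.46 × 0.236024 = 0.108571
  π_III·f_III = 0.05 × 0.163208 = 0.00816041
Normaliser: 0.134317 + 0.108571 + 0.00816041 = 0.251049
P(Population II | the observation) = 0.108571 / 0.251049 ≈ 0.4325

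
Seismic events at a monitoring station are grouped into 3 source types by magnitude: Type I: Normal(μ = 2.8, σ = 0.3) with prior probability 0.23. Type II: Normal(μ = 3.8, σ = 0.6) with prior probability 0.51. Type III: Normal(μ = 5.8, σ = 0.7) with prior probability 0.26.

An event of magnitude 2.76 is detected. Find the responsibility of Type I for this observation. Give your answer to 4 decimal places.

By Bayes' theorem, P(k | x) = π_k f_k(x) / Σ_j π_j f_j(x).
Component likelihoods at x = 2.76:
  L_I = (1/(0.3·√(2π)))·exp(−(2.76−2.8)²/(2·0.3²)) = 1.329808·exp(-0.00889) = 1.31804
  L_II = (1/(0.6·√(2π)))·exp(−(2.76−3.8)²/(2·0.6²)) = 0.664904·exp(-1.50222) = 0.148031
  L_III = (1/(0.7·√(2π)))·exp(−(2.76−5.8)²/(2·0.7²)) = 0.569918·exp(-9.43020) = 4.57432e-05
Prior × likelihood for each component:
  π_I·L_I = 0.23 × 1.31804 = 0.303149
  π_II·L_II = 0.51 × 0.148031 = 0.0754957
  π_III·L_III = 0.26 × 4.57432e-05 = 1.18932e-05
Evidence: 0.303149 + 0.0754957 + 1.18932e-05 = 0.378657
P(Type I | the observation) ≈ 0.8006

0.8006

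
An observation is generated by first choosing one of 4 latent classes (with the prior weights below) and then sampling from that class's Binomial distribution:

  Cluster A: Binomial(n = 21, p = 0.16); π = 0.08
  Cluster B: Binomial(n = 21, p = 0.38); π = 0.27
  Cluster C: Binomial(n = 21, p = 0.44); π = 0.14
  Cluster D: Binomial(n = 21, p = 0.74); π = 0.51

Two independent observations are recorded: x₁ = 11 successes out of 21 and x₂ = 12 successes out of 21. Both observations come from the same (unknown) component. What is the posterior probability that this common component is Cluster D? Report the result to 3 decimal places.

P(component k | x) = P(Z=k)·f_k(x) / marginal(x), where marginal(x) = Σ_j P(Z=j)·f_j(x).
Since both observations come from the same component, the likelihood for component k is f_k(x₁)·f_k(x₂).
  f_A = [C(21,11)·0.16^11·0.84^10 = 352716·1.75922e-09·0.174901 = 0.000108527] × [1.72265e-05] = 1.86954e-09
  f_B = [C(21,11)·0.38^11·0.62^10 = 352716·2.38572e-05·0.00839299 = 0.0706255] × [0.0360722] = 0.00254762
  f_C = [C(21,11)·0.44^11·0.56^10 = 352716·0.000119668·0.00303305 = 0.128022] × [0.083824] = 0.0107313
  f_D = [C(21,11)·0.74^11·0.26^10 = 352716·0.0364375·1.41167e-06 = 0.0181429] × [0.0430313] = 0.000780714
Prior × likelihood for each component:
  P(Z=A)·f_A = 0.08 × 1.86954e-09 = 1.49563e-10
  P(Z=B)·f_B = 0.27 × 0.00254762 = 0.000687856
  P(Z=C)·f_C = 0.14 × 0.0107313 = 0.00150238
  P(Z=D)·f_D = 0.51 × 0.000780714 = 0.000398164
Marginal: 1.49563e-10 + 0.000687856 + 0.00150238 + 0.000398164 = 0.00258841
P(Cluster D | x₁, x₂) ≈ 0.154

0.154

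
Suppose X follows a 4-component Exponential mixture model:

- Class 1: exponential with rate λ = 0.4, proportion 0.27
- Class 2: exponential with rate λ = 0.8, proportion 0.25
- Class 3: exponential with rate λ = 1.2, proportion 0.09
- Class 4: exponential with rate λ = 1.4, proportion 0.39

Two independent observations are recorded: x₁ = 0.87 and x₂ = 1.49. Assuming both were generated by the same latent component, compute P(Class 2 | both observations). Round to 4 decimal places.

0.3156

By Bayes' theorem, P(k | x) = P(Z=k) f_k(x) / Σ_j P(Z=j) f_j(x).
Since both observations come from the same component, the likelihood for component k is f_k(x₁)·f_k(x₂).
  f_1 = [0.28244] × [0.220405] = 0.062251
  f_2 = [0.39886] × [0.242891] = 0.0968795
  f_3 = [0.422452] × [0.200753] = 0.0848087
  f_4 = [0.41415] × [0.173856] = 0.0720024
Multiply by the mixture weights:
  P(Z=1)·f_1 = 0.27 × 0.062251 = 0.0168078
  P(Z=2)·f_2 = 0.25 × 0.0968795 = 0.0242199
  P(Z=3)·f_3 = 0.09 × 0.0848087 = 0.00763278
  P(Z=4)·f_4 = 0.39 × 0.0720024 = 0.0280809
Marginal: 0.0168078 + 0.0242199 + 0.00763278 + 0.0280809 = 0.0767414
P(Class 2 | data) = 0.0242199 / 0.0767414 ≈ 0.3156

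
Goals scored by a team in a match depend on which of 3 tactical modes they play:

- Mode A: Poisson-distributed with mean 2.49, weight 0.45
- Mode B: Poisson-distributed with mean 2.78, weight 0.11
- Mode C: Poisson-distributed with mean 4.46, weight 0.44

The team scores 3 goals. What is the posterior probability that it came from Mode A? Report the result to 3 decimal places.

Posterior ∝ prior × likelihood, so P(k | x) ∝ w_k f_k(x); normalise over all components.
Component likelihoods at x = 3 goals:
  p_A = e^(−2.49)·2.49^3/3! = 0.213331
  p_B = e^(−2.78)·2.78^3/3! = 0.222149
  p_C = e^(−4.46)·4.46^3/3! = 0.170962
Unnormalised posteriors:
  w_A·p_A = 0.45 × 0.213331 = 0.0959989
  w_B·p_B = 0.11 × 0.222149 = 0.0244364
  w_C·p_C = 0.44 × 0.170962 = 0.0752233
Sum: 0.0959989 + 0.0244364 + 0.0752233 = 0.195659
Responsibility of Mode A: 0.0959989 / 0.195659 ≈ 0.491

0.491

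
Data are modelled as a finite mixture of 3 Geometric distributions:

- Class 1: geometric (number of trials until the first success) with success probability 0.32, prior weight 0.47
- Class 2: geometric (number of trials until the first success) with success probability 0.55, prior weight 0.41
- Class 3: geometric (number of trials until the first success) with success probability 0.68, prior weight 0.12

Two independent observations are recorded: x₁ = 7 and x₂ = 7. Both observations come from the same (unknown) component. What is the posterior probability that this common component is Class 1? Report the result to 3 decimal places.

0.982

Apply Bayes' rule: the posterior for each component is proportional to its prior times its likelihood at x.
Since both observations come from the same component, the likelihood for component k is f_k(x₁)·f_k(x₂).
  L_1 = [0.0316376] × [0.0316376] = 0.00100094
  L_2 = [0.00456707] × [0.00456707] = 2.08581e-05
  L_3 = [0.000730144] × [0.000730144] = 5.33111e-07
Prior × likelihood for each component:
  π_1·L_1 = 0.47 × 0.00100094 = 0.000470441
  π_2·L_2 = 0.41 × 2.08581e-05 = 8.55184e-06
  π_3·L_3 = 0.12 × 5.33111e-07 = 6.39733e-08
Sum: 0.000470441 + 8.55184e-06 + 6.39733e-08 = 0.000479056
P(Class 1 | x) = 0.000470441 / 0.000479056 ≈ 0.982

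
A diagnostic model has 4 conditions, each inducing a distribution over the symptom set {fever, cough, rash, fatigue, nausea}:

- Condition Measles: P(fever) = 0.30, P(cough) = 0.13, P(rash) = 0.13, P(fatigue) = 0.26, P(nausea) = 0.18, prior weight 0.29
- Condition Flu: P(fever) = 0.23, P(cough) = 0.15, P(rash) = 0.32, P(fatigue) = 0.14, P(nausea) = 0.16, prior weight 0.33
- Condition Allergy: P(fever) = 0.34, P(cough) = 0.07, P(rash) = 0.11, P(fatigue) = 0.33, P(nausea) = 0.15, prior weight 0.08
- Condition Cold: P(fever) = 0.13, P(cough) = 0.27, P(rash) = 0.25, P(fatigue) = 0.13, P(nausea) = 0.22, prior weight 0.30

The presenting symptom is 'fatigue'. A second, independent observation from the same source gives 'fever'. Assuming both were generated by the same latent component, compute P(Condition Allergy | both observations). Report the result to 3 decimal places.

P(component k | x) = π_k·f_k(x) / marginal(x), where marginal(x) = Σ_j π_j·f_j(x).
Since both observations come from the same component, the likelihood for component k is f_k(x₁)·f_k(x₂).
  L_Measles = [0.26] × [0.3] = 0.078
  L_Flu = [0.14] × [0.23] = 0.0322
  L_Allergy = [0.33] × [0.34] = 0.1122
  L_Cold = [0.13] × [0.13] = 0.0169
Prior × likelihood for each component:
  π_Measles·L_Measles = 0.29 × 0.078 = 0.02262
  π_Flu·L_Flu = 0.33 × 0.0322 = 0.010626
  π_Allergy·L_Allergy = 0.08 × 0.1122 = 0.008976
  π_Cold·L_Cold = 0.30 × 0.0169 = 0.00507
Normaliser: 0.02262 + 0.010626 + 0.008976 + 0.00507 = 0.047292
Responsibility of Condition Allergy: 0.008976 / 0.047292 ≈ 0.190

0.190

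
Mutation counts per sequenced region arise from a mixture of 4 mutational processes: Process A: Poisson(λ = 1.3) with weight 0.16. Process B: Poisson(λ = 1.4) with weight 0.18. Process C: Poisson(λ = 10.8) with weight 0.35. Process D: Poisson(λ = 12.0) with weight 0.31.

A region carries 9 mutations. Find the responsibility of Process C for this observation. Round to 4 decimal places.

Apply Bayes' rule: the posterior for each component is proportional to its prior times its likelihood at x.
Evaluate each component's likelihood at the observed value:
  L_A = 7.96424e-06
  L_B = 1.40403e-05
  L_C = 0.112375
  L_D = 0.0873644
Unnormalised posteriors:
  w_A·L_A = 0.16 × 7.96424e-06 = 1.27428e-06
  w_B·L_B = 0.18 × 1.40403e-05 = 2.52726e-06
  w_C·L_C = 0.35 × 0.112375 = 0.0393313
  w_D·L_D = 0.31 × 0.0873644 = 0.027083
Normaliser: 1.27428e-06 + 2.52726e-06 + 0.0393313 + 0.027083 = 0.0664181
P(Process C | 9 mutations) = 0.0393313 / 0.0664181 ≈ 0.5922

0.5922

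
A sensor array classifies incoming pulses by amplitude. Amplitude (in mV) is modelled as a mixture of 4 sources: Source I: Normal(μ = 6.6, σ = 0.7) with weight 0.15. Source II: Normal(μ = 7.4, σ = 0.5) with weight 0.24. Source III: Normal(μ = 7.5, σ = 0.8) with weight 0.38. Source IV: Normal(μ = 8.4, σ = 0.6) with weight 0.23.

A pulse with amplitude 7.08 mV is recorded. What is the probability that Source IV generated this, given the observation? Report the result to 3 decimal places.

Posterior ∝ prior × likelihood, so P(k | x) ∝ π_k f_k(x); normalise over all components.
Component likelihoods at x = 7.08 mV:
  p_I = (1/(0.7·√(2π)))·exp(−(7.08−6.6)²/(2·0.7²)) = 0.569918·exp(-0.23510) = 0.450514
  p_II = (1/(0.5·√(2π)))·exp(−(7.08−7.4)²/(2·0.5²)) = 0.797885·exp(-0.20480) = 0.650125
  p_III = (1/(0.8·√(2π)))·exp(−(7.08−7.5)²/(2·0.8²)) = 0.498678·exp(-0.13781) = 0.434479
  p_IV = (1/(0.6·√(2π)))·exp(−(7.08−8.4)²/(2·0.6²)) = 0.664904·exp(-2.42000) = 0.0591243
Prior × likelihood for each component:
  π_I·p_I = 0.15 × 0.450514 = 0.0675771
  π_II·p_II = 0.24 × 0.650125 = 0.15603
  π_III·p_III = 0.38 × 0.434479 = 0.165102
  π_IV·p_IV = 0.23 × 0.0591243 = 0.0135986
Marginal: 0.0675771 + 0.15603 + 0.165102 + 0.0135986 = 0.402308
Responsibility of Source IV: 0.0135986 / 0.402308 ≈ 0.034

0.034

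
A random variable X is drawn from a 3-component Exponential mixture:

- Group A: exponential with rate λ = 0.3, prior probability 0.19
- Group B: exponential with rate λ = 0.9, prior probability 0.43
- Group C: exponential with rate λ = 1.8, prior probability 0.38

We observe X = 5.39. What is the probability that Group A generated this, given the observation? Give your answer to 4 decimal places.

0.7867

By Bayes' theorem, P(k | x) = P(Z=k) f_k(x) / Σ_j P(Z=j) f_j(x).
Component likelihoods at x = 5.39:
  L_A = 0.059548
  L_B = 0.0070385
  L_C = 0.00011009
Weight by the priors:
  P(Z=A)·L_A = 0.19 × 0.059548 = 0.0113141
  P(Z=B)·L_B = 0.43 × 0.0070385 = 0.00302655
  P(Z=C)·L_C = 0.38 × 0.00011009 = 4.18342e-05
Normaliser: 0.0113141 + 0.00302655 + 4.18342e-05 = 0.0143825
So the posterior for Group A is 0.0113141 / 0.0143825 ≈ 0.7867.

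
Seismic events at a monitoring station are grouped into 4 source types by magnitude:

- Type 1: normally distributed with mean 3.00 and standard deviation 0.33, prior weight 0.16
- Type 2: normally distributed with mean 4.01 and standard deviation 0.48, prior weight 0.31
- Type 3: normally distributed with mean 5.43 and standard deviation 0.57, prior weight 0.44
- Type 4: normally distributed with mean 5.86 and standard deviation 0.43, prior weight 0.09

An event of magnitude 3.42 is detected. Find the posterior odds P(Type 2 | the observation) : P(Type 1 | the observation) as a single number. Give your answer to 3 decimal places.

1.407

The posterior odds equal the prior odds times the likelihood ratio: (π_i/π_j)·(f_i(x)/f_j(x)).
Evaluate each component's likelihood at the observed value:
  f_1 = 0.53784
  f_2 = 0.390474
  f_3 = 0.00139582
  f_4 = 9.45174e-08
0.121047 / 0.0860545 ≈ 1.407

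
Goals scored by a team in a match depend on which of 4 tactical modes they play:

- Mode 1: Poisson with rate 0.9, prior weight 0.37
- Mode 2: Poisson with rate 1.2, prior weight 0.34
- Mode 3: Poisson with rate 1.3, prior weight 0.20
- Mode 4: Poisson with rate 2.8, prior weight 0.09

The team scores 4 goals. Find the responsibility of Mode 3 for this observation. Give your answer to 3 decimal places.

Posterior ∝ prior × likelihood, so P(k | x) ∝ P(Z=k) f_k(x); normalise over all components.
Evaluate each component's likelihood at the observed value:
  p_1 = 0.0111146
  p_2 = 0.0260232
  p_3 = 0.0324324
  p_4 = 0.155739
Multiply by the mixture weights:
  P(Z=1)·p_1 = 0.37 × 0.0111146 = 0.0041124
  P(Z=2)·p_2 = 0.34 × 0.0260232 = 0.00884788
  P(Z=3)·p_3 = 0.20 × 0.0324324 = 0.00648648
  P(Z=4)·p_4 = 0.09 × 0.155739 = 0.0140165
Normaliser: 0.0041124 + 0.00884788 + 0.00648648 + 0.0140165 = 0.0334632
So the posterior for Mode 3 is 0.00648648 / 0.0334632 ≈ 0.194.

0.194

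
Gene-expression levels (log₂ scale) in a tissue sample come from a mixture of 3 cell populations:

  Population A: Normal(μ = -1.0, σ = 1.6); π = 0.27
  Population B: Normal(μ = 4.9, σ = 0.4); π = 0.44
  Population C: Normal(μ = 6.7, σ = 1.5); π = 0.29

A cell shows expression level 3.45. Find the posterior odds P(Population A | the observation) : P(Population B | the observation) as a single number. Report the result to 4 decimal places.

2.2887

Since P(k|x) ∝ P(Z=k) f_k(x), the posterior odds are P(Z=i) f_i(x) / (P(Z=j) f_j(x)).
Component likelihoods at x = 3.45:
  L_A = 0.00521291
  L_B = 0.00139765
  L_C = 0.0254351
Posterior odds = (P(Z=A)·L_A) / (P(Z=B)·L_B) = (0.27·0.00521291) / (0.44·0.00139765) = 0.00140748 / 0.000614968 ≈ 2.2887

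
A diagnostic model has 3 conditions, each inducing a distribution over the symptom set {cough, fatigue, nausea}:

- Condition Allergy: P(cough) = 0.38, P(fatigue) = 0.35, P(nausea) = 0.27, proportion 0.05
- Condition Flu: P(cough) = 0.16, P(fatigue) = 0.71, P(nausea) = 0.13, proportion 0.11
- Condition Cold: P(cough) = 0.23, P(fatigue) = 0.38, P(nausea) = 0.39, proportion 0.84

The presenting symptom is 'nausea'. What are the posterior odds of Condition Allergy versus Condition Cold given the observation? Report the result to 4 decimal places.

0.0412

The posterior odds equal the prior odds times the likelihood ratio: (π_i/π_j)·(f_i(x)/f_j(x)).
Component likelihoods at x = 'nausea':
  L_Allergy = P(nausea | comp) = 0.27
  L_Flu = P(nausea | comp) = 0.13
  L_Cold = P(nausea | comp) = 0.39
Odds = (0.05/0.84) × (0.27/0.39) = 0.0595238 × 0.692308 ≈ 0.0412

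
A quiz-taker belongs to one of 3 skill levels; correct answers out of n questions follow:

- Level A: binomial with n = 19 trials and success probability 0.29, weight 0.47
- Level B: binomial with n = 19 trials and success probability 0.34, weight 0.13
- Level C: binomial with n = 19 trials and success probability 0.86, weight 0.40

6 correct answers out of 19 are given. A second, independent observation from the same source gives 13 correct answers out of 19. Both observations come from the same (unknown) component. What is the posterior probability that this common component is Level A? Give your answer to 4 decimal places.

The responsibility of component k is π_k f_k(x) divided by Σ_j π_j f_j(x).
Since both observations come from the same component, the likelihood for component k is f_k(x₁)·f_k(x₂).
  f_A = [0.188031] × [0.00035662] = 6.70555e-05
  f_B = [0.188985] × [0.00181958] = 0.000343873
  f_C = [8.71238e-08] × [0.0287561] = 2.50534e-09
Weight by the priors:
  π_A·f_A = 0.47 × 6.70555e-05 = 3.15161e-05
  π_B·f_B = 0.13 × 0.000343873 = 4.47035e-05
  π_C·f_C = 0.40 × 2.50534e-09 = 1.00214e-09
Normaliser: 3.15161e-05 + 4.47035e-05 + 1.00214e-09 = 7.62205e-05
So the posterior for Level A is 3.15161e-05 / 7.62205e-05 ≈ 0.4135.

0.4135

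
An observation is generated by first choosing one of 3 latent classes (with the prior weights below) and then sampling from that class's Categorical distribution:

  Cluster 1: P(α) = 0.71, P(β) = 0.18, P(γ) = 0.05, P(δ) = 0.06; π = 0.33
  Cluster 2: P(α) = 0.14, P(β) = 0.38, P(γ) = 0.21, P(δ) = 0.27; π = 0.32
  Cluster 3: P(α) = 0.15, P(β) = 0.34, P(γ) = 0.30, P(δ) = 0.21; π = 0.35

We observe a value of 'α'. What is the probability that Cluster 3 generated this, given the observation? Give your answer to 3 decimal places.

0.158

Posterior ∝ prior × likelihood, so P(k | x) ∝ P(Z=k) f_k(x); normalise over all components.
Categorical probabilities:
  f_1 = P(α | comp) = 0.71
  f_2 = P(α | comp) = 0.14
  f_3 = P(α | comp) = 0.15
Weight by the priors:
  P(Z=1)·f_1 = 0.33 × 0.71 = 0.2343
  P(Z=2)·f_2 = 0.32 × 0.14 = 0.0448
  P(Z=3)·f_3 = 0.35 × 0.15 = 0.0525
Evidence: 0.2343 + 0.0448 + 0.0525 = 0.3316
P(Cluster 3 | x) ≈ 0.158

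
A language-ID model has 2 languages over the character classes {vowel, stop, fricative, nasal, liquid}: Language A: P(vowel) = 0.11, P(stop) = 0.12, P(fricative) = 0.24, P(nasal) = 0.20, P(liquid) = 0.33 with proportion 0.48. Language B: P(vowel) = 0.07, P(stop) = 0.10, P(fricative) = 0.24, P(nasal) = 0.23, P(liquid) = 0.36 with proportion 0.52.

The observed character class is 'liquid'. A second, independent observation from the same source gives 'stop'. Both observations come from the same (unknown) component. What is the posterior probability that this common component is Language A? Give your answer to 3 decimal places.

Apply Bayes' rule: the posterior for each component is proportional to its prior times its likelihood at x.
Since both observations come from the same component, the likelihood for component k is f_k(x₁)·f_k(x₂).
  L_A = [0.33] × [0.12] = 0.0396
  L_B = [0.36] × [0.1] = 0.036
Weight by the priors:
  π_A·L_A = 0.48 × 0.0396 = 0.019008
  π_B·L_B = 0.52 × 0.036 = 0.01872
Marginal: 0.019008 + 0.01872 = 0.037728
P(Language A | x) = 0.019008 / 0.037728 ≈ 0.504

0.504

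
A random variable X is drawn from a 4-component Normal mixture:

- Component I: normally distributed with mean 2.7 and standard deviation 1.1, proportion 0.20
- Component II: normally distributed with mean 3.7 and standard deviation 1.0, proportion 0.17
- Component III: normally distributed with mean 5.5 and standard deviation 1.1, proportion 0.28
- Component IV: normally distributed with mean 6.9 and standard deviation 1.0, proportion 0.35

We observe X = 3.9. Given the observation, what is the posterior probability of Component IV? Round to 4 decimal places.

0.0108

Apply Bayes' rule: the posterior for each component is proportional to its prior times its likelihood at x.
Evaluate each component's likelihood at the observed value:
  p_I = (1/(1.1·√(2π)))·exp(−(3.9−2.7)²/(2·1.1²)) = 0.362675·exp(-0.59504) = 0.20003
  p_II = (1/(1.0·√(2π)))·exp(−(3.9−3.7)²/(2·1.0²)) = 0.398942·exp(-0.02000) = 0.391043
  p_III = (1/(1.1·√(2π)))·exp(−(3.9−5.5)²/(2·1.1²)) = 0.362675·exp(-1.05785) = 0.125921
  p_IV = (1/(1.0·√(2π)))·exp(−(3.9−6.9)²/(2·1.0²)) = 0.398942·exp(-4.50000) = 0.00443185
Weight by the priors:
  P(Z=I)·p_I = 0.20 × 0.20003 = 0.0400059
  P(Z=II)·p_II = 0.17 × 0.391043 = 0.0664773
  P(Z=III)·p_III = 0.28 × 0.125921 = 0.0352579
  P(Z=IV)·p_IV = 0.35 × 0.00443185 = 0.00155115
Evidence: 0.0400059 + 0.0664773 + 0.0352579 + 0.00155115 = 0.143292
P(Component IV | x) = 0.00155115 / 0.143292 ≈ 0.0108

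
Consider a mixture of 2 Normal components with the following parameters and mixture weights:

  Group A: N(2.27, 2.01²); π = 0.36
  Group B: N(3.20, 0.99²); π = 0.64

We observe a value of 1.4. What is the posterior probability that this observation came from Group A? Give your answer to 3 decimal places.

0.568

The responsibility of component k is P(Z=k) f_k(x) divided by Σ_j P(Z=j) f_j(x).
Evaluate each component's likelihood at the observed value:
  f_A = (1/(2.01·√(2π)))·exp(−(1.4−2.27)²/(2·2.01²)) = 0.198479·exp(-0.09367) = 0.180731
  f_B = (1/(0.99·√(2π)))·exp(−(1.4−3.20)²/(2·0.99²)) = 0.402972·exp(-1.65289) = 0.0771672
Weight by the priors:
  P(Z=A)·f_A = 0.36 × 0.180731 = 0.0650631
  P(Z=B)·f_B = 0.64 × 0.0771672 = 0.049387
Sum: 0.0650631 + 0.049387 = 0.11445
P(Group A | the observation) ≈ 0.568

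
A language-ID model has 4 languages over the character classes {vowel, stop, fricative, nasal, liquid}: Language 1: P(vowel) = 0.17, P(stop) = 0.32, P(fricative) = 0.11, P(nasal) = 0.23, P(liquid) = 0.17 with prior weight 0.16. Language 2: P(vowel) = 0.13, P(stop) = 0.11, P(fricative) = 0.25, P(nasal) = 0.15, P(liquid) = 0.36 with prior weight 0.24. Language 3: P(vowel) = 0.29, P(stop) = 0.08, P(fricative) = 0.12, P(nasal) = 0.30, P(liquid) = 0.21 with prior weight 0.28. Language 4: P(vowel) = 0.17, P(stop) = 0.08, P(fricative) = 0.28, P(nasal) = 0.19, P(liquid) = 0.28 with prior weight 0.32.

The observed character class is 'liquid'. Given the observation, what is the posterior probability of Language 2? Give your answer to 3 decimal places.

0.330

By Bayes' theorem, P(k | x) = π_k f_k(x) / Σ_j π_j f_j(x).
Categorical probabilities:
  L_1 = 0.17
  L_2 = 0.36
  L_3 = 0.21
  L_4 = 0.28
Prior × likelihood for each component:
  π_1·L_1 = 0.16 × 0.17 = 0.0272
  π_2·L_2 = 0.24 × 0.36 = 0.0864
  π_3·L_3 = 0.28 × 0.21 = 0.0588
  π_4·L_4 = 0.32 × 0.28 = 0.0896
Evidence: 0.0272 + 0.0864 + 0.0588 + 0.0896 = 0.262
So the posterior for Language 2 is 0.0864 / 0.262 ≈ 0.330.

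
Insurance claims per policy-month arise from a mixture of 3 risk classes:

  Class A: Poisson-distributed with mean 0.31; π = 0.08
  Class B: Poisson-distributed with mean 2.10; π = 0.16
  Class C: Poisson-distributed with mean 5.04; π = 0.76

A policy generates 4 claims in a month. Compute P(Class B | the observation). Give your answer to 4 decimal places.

0.1071

Apply Bayes' rule: the posterior for each component is proportional to its prior times its likelihood at x.
Component likelihoods at x = 4 claims:
  L_A = 0.000282231
  L_B = 0.099231
  L_C = 0.174047
Weight by the priors:
  π_A·L_A = 0.08 × 0.000282231 = 2.25785e-05
  π_B·L_B = 0.16 × 0.099231 = 0.015877
  π_C·L_C = 0.76 × 0.174047 = 0.132276
Denominator: 2.25785e-05 + 0.015877 + 0.132276 = 0.148175
Responsibility of Class B: 0.015877 / 0.148175 ≈ 0.1071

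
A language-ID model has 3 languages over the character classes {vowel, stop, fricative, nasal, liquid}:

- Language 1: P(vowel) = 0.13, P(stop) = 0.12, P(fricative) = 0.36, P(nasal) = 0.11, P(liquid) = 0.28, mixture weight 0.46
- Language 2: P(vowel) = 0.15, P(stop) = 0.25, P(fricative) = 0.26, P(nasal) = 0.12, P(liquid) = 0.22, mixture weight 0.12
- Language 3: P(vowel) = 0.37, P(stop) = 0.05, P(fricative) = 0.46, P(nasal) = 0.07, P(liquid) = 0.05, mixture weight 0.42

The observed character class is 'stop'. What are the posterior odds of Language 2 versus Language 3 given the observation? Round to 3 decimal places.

Only the two components matter; the odds are (P(Z=i) f_i(x)) / (P(Z=j) f_j(x)).
Evaluate each component's likelihood at the observed value:
  f_1 = 0.12
  f_2 = 0.25
  f_3 = 0.05
Odds = (0.12/0.42) × (0.25/0.05) = 0.285714 × 5 ≈ 1.429

1.429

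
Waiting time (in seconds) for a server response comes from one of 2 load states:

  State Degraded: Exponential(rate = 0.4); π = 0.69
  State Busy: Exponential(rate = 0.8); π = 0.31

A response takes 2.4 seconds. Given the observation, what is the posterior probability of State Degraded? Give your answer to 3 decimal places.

By Bayes' theorem, P(k | x) = w_k f_k(x) / Σ_j w_j f_j(x).
Evaluate each component's likelihood at the observed value:
  f_Degraded = 0.153157
  f_Busy = 0.117286
Weight by the priors:
  w_Degraded·f_Degraded = 0.69 × 0.153157 = 0.105678
  w_Busy·f_Busy = 0.31 × 0.117286 = 0.0363585
Sum: 0.105678 + 0.0363585 = 0.142037
So the posterior for State Degraded is 0.105678 / 0.142037 ≈ 0.744.

0.744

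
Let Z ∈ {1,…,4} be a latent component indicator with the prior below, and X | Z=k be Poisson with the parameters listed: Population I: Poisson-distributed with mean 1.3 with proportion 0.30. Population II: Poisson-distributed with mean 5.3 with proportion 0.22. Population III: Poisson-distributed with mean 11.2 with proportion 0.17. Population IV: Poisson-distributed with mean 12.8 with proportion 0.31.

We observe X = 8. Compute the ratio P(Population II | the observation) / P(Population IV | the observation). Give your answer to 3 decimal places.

1.109

Since P(k|x) ∝ w_k f_k(x), the posterior odds are w_i f_i(x) / (w_j f_j(x)).
Component likelihoods at x = 8:
  p_I = e^(−1.3)·1.3^8/8! = 5.5137e-05
  p_II = e^(−5.3)·5.3^8/8! = 0.0770772
  p_III = e^(−11.2)·11.2^8/8! = 0.0839703
  p_IV = e^(−12.8)·12.8^8/8! = 0.0493389
Posterior odds = (w_II·p_II) / (w_IV·p_IV) = (0.22·0.0770772) / (0.31·0.0493389) = 0.016957 / 0.0152951 ≈ 1.109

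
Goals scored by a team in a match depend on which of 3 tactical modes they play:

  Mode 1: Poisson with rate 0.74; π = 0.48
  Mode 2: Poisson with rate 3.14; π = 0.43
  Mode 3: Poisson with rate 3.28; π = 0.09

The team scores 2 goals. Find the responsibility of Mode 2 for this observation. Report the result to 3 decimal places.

Apply Bayes' rule: the posterior for each component is proportional to its prior times its likelihood at x.
Component likelihoods at x = 2 goals:
  f_1 = e^(−0.74)·0.74^2/2! = 0.130634
  f_2 = e^(−3.14)·3.14^2/2! = 0.213376
  f_3 = e^(−3.28)·3.28^2/2! = 0.20241
Prior × likelihood for each component:
  π_1·f_1 = 0.48 × 0.130634 = 0.0627042
  π_2·f_2 = 0.43 × 0.213376 = 0.0917515
  π_3·f_3 = 0.09 × 0.20241 = 0.0182169
Normaliser: 0.0627042 + 0.0917515 + 0.0182169 = 0.172673
P(Mode 2 | 2 goals) = 0.0917515 / 0.172673 ≈ 0.531

0.531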